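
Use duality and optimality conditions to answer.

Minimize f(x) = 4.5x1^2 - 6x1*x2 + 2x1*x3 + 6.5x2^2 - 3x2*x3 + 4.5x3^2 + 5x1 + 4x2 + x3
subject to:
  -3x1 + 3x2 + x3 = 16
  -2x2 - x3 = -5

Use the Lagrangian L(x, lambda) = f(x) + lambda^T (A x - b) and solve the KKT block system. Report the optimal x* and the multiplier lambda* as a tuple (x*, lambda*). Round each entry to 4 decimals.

Form the Lagrangian:
  L(x, lambda) = (1/2) x^T Q x + c^T x + lambda^T (A x - b)
Stationarity (grad_x L = 0): Q x + c + A^T lambda = 0.
Primal feasibility: A x = b.

This gives the KKT block system:
  [ Q   A^T ] [ x     ]   [-c ]
  [ A    0  ] [ lambda ] = [ b ]

Solving the linear system:
  x*      = (-3.2309, 1.3072, 2.3855)
  lambda* = (-9.0502, 3.0361)
  f(x*)   = 75.7219

x* = (-3.2309, 1.3072, 2.3855), lambda* = (-9.0502, 3.0361)


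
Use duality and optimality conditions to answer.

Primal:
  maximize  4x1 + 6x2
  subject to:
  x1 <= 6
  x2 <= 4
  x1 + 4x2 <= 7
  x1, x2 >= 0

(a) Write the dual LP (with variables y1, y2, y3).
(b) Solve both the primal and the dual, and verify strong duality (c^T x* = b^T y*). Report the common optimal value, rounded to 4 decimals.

The standard primal-dual pair for 'max c^T x s.t. A x <= b, x >= 0' is:
  Dual:  min b^T y  s.t.  A^T y >= c,  y >= 0.

So the dual LP is:
  minimize  6y1 + 4y2 + 7y3
  subject to:
    y1 + y3 >= 4
    y2 + 4y3 >= 6
    y1, y2, y3 >= 0

Solving the primal: x* = (6, 0.25).
  primal value c^T x* = 25.5.
Solving the dual: y* = (2.5, 0, 1.5).
  dual value b^T y* = 25.5.
Strong duality: c^T x* = b^T y*. Confirmed.

25.5


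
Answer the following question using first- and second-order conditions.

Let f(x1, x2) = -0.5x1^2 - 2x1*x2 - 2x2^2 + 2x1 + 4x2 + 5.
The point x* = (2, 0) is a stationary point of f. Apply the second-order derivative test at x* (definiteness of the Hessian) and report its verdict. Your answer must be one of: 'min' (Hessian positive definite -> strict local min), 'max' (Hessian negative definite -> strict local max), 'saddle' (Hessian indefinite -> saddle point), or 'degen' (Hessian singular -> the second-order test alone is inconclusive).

Compute the Hessian H = grad^2 f:
  H = [[-1, -2], [-2, -4]]
Verify stationarity: grad f(x*) = H x* + g = (0, 0).
Eigenvalues of H: -5, 0.
H has a zero eigenvalue (singular; negative semidefinite but not definite), so H is neither positive definite, negative definite, nor indefinite. The second-order test alone is inconclusive -> degen.
(Indeed, f is constant along the null direction of H through x*, so x* is not a strict local extremum.)

degen


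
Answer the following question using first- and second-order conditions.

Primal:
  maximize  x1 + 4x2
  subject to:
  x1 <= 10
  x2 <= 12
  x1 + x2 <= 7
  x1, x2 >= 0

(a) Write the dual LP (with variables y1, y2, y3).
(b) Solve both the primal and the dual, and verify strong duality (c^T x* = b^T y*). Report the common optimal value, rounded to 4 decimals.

The standard primal-dual pair for 'max c^T x s.t. A x <= b, x >= 0' is:
  Dual:  min b^T y  s.t.  A^T y >= c,  y >= 0.

So the dual LP is:
  minimize  10y1 + 12y2 + 7y3
  subject to:
    y1 + y3 >= 1
    y2 + y3 >= 4
    y1, y2, y3 >= 0

Solving the primal: x* = (0, 7).
  primal value c^T x* = 28.
Solving the dual: y* = (0, 0, 4).
  dual value b^T y* = 28.
Strong duality: c^T x* = b^T y*. Confirmed.

28


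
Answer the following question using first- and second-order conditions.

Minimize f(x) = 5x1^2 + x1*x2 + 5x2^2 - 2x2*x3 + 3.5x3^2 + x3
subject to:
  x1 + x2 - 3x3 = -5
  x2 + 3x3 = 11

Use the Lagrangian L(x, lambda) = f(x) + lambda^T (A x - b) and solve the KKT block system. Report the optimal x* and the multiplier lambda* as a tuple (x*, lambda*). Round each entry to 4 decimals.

Form the Lagrangian:
  L(x, lambda) = (1/2) x^T Q x + c^T x + lambda^T (A x - b)
Stationarity (grad_x L = 0): Q x + c + A^T lambda = 0.
Primal feasibility: A x = b.

This gives the KKT block system:
  [ Q   A^T ] [ x     ]   [-c ]
  [ A    0  ] [ lambda ] = [ b ]

Solving the linear system:
  x*      = (0.5866, 2.7067, 2.7644)
  lambda* = (-8.5727, -13.552)
  f(x*)   = 54.4861

x* = (0.5866, 2.7067, 2.7644), lambda* = (-8.5727, -13.552)


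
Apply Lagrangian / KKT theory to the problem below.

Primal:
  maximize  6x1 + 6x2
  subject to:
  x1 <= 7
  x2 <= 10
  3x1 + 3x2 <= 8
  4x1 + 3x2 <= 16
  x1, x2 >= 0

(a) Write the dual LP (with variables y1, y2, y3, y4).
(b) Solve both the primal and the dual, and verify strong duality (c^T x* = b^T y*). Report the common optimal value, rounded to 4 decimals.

The standard primal-dual pair for 'max c^T x s.t. A x <= b, x >= 0' is:
  Dual:  min b^T y  s.t.  A^T y >= c,  y >= 0.

So the dual LP is:
  minimize  7y1 + 10y2 + 8y3 + 16y4
  subject to:
    y1 + 3y3 + 4y4 >= 6
    y2 + 3y3 + 3y4 >= 6
    y1, y2, y3, y4 >= 0

Solving the primal: x* = (2.6667, 0).
  primal value c^T x* = 16.
Solving the dual: y* = (0, 0, 2, 0).
  dual value b^T y* = 16.
Strong duality: c^T x* = b^T y*. Confirmed.

16


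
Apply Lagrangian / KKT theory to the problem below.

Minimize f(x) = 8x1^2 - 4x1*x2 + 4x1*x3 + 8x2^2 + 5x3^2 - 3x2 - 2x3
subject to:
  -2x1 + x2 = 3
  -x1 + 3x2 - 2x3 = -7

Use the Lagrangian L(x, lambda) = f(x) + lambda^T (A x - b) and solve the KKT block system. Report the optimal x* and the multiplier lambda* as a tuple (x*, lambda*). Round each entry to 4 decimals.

Form the Lagrangian:
  L(x, lambda) = (1/2) x^T Q x + c^T x + lambda^T (A x - b)
Stationarity (grad_x L = 0): Q x + c + A^T lambda = 0.
Primal feasibility: A x = b.

This gives the KKT block system:
  [ Q   A^T ] [ x     ]   [-c ]
  [ A    0  ] [ lambda ] = [ b ]

Solving the linear system:
  x*      = (-2.0819, -1.1638, 2.7952)
  lambda* = (-13.1433, 8.8123)
  f(x*)   = 49.5085

x* = (-2.0819, -1.1638, 2.7952), lambda* = (-13.1433, 8.8123)


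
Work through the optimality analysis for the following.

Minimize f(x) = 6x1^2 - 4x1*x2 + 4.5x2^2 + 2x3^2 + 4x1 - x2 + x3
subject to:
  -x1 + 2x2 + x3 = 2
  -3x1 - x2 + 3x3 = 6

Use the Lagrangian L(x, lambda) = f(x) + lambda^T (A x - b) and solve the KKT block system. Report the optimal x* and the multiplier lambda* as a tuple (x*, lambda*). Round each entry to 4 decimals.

Form the Lagrangian:
  L(x, lambda) = (1/2) x^T Q x + c^T x + lambda^T (A x - b)
Stationarity (grad_x L = 0): Q x + c + A^T lambda = 0.
Primal feasibility: A x = b.

This gives the KKT block system:
  [ Q   A^T ] [ x     ]   [-c ]
  [ A    0  ] [ lambda ] = [ b ]

Solving the linear system:
  x*      = (-0.8125, 0, 1.1875)
  lambda* = (-1.7857, -1.3214)
  f(x*)   = 4.7188

x* = (-0.8125, 0, 1.1875), lambda* = (-1.7857, -1.3214)


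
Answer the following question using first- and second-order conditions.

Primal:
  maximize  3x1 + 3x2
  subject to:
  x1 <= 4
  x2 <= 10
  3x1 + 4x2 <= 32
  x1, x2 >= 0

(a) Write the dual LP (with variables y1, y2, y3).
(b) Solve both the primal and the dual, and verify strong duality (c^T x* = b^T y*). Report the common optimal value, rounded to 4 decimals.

The standard primal-dual pair for 'max c^T x s.t. A x <= b, x >= 0' is:
  Dual:  min b^T y  s.t.  A^T y >= c,  y >= 0.

So the dual LP is:
  minimize  4y1 + 10y2 + 32y3
  subject to:
    y1 + 3y3 >= 3
    y2 + 4y3 >= 3
    y1, y2, y3 >= 0

Solving the primal: x* = (4, 5).
  primal value c^T x* = 27.
Solving the dual: y* = (0.75, 0, 0.75).
  dual value b^T y* = 27.
Strong duality: c^T x* = b^T y*. Confirmed.

27


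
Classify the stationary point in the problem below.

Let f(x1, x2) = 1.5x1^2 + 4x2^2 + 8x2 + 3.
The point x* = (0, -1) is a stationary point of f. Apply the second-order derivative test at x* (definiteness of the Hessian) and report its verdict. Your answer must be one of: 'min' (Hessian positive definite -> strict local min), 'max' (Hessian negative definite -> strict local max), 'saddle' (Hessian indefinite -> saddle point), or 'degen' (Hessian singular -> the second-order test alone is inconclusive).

Compute the Hessian H = grad^2 f:
  H = [[3, 0], [0, 8]]
Verify stationarity: grad f(x*) = H x* + g = (0, 0).
Eigenvalues of H: 3, 8.
Both eigenvalues > 0, so H is positive definite -> x* is a strict local min.

min


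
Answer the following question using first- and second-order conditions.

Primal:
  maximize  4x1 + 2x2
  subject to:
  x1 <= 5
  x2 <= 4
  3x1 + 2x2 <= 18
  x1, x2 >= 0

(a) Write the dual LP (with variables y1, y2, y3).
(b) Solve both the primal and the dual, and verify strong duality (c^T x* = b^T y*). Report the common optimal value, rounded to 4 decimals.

The standard primal-dual pair for 'max c^T x s.t. A x <= b, x >= 0' is:
  Dual:  min b^T y  s.t.  A^T y >= c,  y >= 0.

So the dual LP is:
  minimize  5y1 + 4y2 + 18y3
  subject to:
    y1 + 3y3 >= 4
    y2 + 2y3 >= 2
    y1, y2, y3 >= 0

Solving the primal: x* = (5, 1.5).
  primal value c^T x* = 23.
Solving the dual: y* = (1, 0, 1).
  dual value b^T y* = 23.
Strong duality: c^T x* = b^T y*. Confirmed.

23


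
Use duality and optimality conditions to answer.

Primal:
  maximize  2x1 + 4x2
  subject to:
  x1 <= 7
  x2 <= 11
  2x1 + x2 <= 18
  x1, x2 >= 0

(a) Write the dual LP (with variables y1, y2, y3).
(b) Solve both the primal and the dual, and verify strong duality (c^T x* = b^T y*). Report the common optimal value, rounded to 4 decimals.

The standard primal-dual pair for 'max c^T x s.t. A x <= b, x >= 0' is:
  Dual:  min b^T y  s.t.  A^T y >= c,  y >= 0.

So the dual LP is:
  minimize  7y1 + 11y2 + 18y3
  subject to:
    y1 + 2y3 >= 2
    y2 + y3 >= 4
    y1, y2, y3 >= 0

Solving the primal: x* = (3.5, 11).
  primal value c^T x* = 51.
Solving the dual: y* = (0, 3, 1).
  dual value b^T y* = 51.
Strong duality: c^T x* = b^T y*. Confirmed.

51


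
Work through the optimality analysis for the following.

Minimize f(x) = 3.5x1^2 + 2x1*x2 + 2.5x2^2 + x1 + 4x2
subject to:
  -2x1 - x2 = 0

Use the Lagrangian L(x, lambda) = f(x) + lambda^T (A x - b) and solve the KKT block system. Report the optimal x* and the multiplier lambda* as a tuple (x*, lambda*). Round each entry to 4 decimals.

Form the Lagrangian:
  L(x, lambda) = (1/2) x^T Q x + c^T x + lambda^T (A x - b)
Stationarity (grad_x L = 0): Q x + c + A^T lambda = 0.
Primal feasibility: A x = b.

This gives the KKT block system:
  [ Q   A^T ] [ x     ]   [-c ]
  [ A    0  ] [ lambda ] = [ b ]

Solving the linear system:
  x*      = (0.3684, -0.7368)
  lambda* = (1.0526)
  f(x*)   = -1.2895

x* = (0.3684, -0.7368), lambda* = (1.0526)


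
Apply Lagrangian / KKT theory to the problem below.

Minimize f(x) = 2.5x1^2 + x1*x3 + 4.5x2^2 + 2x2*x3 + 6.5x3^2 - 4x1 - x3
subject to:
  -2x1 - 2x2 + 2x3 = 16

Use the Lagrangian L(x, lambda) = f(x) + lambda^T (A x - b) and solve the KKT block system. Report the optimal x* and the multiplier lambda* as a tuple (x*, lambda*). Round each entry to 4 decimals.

Form the Lagrangian:
  L(x, lambda) = (1/2) x^T Q x + c^T x + lambda^T (A x - b)
Stationarity (grad_x L = 0): Q x + c + A^T lambda = 0.
Primal feasibility: A x = b.

This gives the KKT block system:
  [ Q   A^T ] [ x     ]   [-c ]
  [ A    0  ] [ lambda ] = [ b ]

Solving the linear system:
  x*      = (-3.3258, -2.5303, 2.1439)
  lambda* = (-9.2424)
  f(x*)   = 79.5189

x* = (-3.3258, -2.5303, 2.1439), lambda* = (-9.2424)


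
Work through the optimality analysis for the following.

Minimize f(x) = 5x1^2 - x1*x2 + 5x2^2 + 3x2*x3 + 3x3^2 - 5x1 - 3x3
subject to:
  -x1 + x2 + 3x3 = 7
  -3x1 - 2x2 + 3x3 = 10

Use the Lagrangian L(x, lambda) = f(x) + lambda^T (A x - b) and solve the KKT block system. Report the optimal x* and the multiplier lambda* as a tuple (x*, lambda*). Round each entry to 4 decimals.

Form the Lagrangian:
  L(x, lambda) = (1/2) x^T Q x + c^T x + lambda^T (A x - b)
Stationarity (grad_x L = 0): Q x + c + A^T lambda = 0.
Primal feasibility: A x = b.

This gives the KKT block system:
  [ Q   A^T ] [ x     ]   [-c ]
  [ A    0  ] [ lambda ] = [ b ]

Solving the linear system:
  x*      = (-0.1875, -0.875, 2.5625)
  lambda* = (-1.875, -1.375)
  f(x*)   = 10.0625

x* = (-0.1875, -0.875, 2.5625), lambda* = (-1.875, -1.375)


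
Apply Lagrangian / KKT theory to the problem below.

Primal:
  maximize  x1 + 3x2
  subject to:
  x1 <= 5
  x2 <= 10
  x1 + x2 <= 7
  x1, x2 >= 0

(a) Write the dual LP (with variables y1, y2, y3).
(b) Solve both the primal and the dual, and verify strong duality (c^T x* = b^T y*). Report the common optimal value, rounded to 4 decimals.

The standard primal-dual pair for 'max c^T x s.t. A x <= b, x >= 0' is:
  Dual:  min b^T y  s.t.  A^T y >= c,  y >= 0.

So the dual LP is:
  minimize  5y1 + 10y2 + 7y3
  subject to:
    y1 + y3 >= 1
    y2 + y3 >= 3
    y1, y2, y3 >= 0

Solving the primal: x* = (0, 7).
  primal value c^T x* = 21.
Solving the dual: y* = (0, 0, 3).
  dual value b^T y* = 21.
Strong duality: c^T x* = b^T y*. Confirmed.

21


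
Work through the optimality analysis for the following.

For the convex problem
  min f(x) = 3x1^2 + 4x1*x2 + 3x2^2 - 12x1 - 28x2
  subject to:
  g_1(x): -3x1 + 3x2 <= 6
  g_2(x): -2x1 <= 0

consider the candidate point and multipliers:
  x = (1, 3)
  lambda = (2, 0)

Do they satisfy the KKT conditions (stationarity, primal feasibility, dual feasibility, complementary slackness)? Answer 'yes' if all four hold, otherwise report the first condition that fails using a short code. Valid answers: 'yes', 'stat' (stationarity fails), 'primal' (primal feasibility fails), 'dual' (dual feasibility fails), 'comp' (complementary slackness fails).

Gradient of f: grad f(x) = Q x + c = (6, -6)
Constraint values g_i(x) = a_i^T x - b_i:
  g_1((1, 3)) = 0
  g_2((1, 3)) = -2
Stationarity residual: grad f(x) + sum_i lambda_i a_i = (0, 0)
  -> stationarity OK
Primal feasibility (all g_i <= 0): OK
Dual feasibility (all lambda_i >= 0): OK
Complementary slackness (lambda_i * g_i(x) = 0 for all i): OK

Verdict: yes, KKT holds.

yes


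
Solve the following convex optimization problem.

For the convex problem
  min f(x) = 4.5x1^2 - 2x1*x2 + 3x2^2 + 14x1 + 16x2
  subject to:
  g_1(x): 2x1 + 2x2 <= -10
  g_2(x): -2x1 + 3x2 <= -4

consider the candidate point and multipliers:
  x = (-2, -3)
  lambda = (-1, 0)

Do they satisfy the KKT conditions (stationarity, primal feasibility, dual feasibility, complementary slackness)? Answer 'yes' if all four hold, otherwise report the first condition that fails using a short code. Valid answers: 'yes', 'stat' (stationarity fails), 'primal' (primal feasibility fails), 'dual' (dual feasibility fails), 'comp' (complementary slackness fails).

Gradient of f: grad f(x) = Q x + c = (2, 2)
Constraint values g_i(x) = a_i^T x - b_i:
  g_1((-2, -3)) = 0
  g_2((-2, -3)) = -1
Stationarity residual: grad f(x) + sum_i lambda_i a_i = (0, 0)
  -> stationarity OK
Primal feasibility (all g_i <= 0): OK
Dual feasibility (all lambda_i >= 0): FAILS
Complementary slackness (lambda_i * g_i(x) = 0 for all i): OK

Verdict: the first failing condition is dual_feasibility -> dual.

dual


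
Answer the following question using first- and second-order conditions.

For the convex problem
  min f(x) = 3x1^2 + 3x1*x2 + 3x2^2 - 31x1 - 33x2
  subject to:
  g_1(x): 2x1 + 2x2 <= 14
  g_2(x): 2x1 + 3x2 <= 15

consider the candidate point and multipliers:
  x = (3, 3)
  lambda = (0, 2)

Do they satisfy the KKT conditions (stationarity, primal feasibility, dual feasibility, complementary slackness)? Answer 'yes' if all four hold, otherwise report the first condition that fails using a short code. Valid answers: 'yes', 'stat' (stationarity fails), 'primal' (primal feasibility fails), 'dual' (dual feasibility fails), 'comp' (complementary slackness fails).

Gradient of f: grad f(x) = Q x + c = (-4, -6)
Constraint values g_i(x) = a_i^T x - b_i:
  g_1((3, 3)) = -2
  g_2((3, 3)) = 0
Stationarity residual: grad f(x) + sum_i lambda_i a_i = (0, 0)
  -> stationarity OK
Primal feasibility (all g_i <= 0): OK
Dual feasibility (all lambda_i >= 0): OK
Complementary slackness (lambda_i * g_i(x) = 0 for all i): OK

Verdict: yes, KKT holds.

yes


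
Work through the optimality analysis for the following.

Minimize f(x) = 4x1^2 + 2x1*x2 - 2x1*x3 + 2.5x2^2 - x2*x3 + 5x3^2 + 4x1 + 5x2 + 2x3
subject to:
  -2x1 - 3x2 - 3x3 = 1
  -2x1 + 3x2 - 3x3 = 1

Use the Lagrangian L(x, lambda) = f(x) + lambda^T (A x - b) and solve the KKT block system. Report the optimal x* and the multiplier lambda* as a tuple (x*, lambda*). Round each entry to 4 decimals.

Form the Lagrangian:
  L(x, lambda) = (1/2) x^T Q x + c^T x + lambda^T (A x - b)
Stationarity (grad_x L = 0): Q x + c + A^T lambda = 0.
Primal feasibility: A x = b.

This gives the KKT block system:
  [ Q   A^T ] [ x     ]   [-c ]
  [ A    0  ] [ lambda ] = [ b ]

Solving the linear system:
  x*      = (-0.3676, 0, -0.0882)
  lambda* = (1.0343, -0.4167)
  f(x*)   = -1.1324

x* = (-0.3676, 0, -0.0882), lambda* = (1.0343, -0.4167)


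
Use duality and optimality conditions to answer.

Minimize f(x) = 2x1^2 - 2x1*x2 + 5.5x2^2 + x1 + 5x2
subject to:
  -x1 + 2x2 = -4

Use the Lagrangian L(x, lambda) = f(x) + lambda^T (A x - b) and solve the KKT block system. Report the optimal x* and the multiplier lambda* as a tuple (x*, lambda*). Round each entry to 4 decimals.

Form the Lagrangian:
  L(x, lambda) = (1/2) x^T Q x + c^T x + lambda^T (A x - b)
Stationarity (grad_x L = 0): Q x + c + A^T lambda = 0.
Primal feasibility: A x = b.

This gives the KKT block system:
  [ Q   A^T ] [ x     ]   [-c ]
  [ A    0  ] [ lambda ] = [ b ]

Solving the linear system:
  x*      = (0.7368, -1.6316)
  lambda* = (7.2105)
  f(x*)   = 10.7105

x* = (0.7368, -1.6316), lambda* = (7.2105)


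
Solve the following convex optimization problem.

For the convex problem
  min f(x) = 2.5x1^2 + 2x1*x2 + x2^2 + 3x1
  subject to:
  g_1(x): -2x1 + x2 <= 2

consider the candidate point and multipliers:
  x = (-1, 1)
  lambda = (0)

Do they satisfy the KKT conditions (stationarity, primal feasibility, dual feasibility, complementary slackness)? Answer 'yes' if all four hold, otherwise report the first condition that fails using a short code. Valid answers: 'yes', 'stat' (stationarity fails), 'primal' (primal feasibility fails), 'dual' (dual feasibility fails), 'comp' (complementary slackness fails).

Gradient of f: grad f(x) = Q x + c = (0, 0)
Constraint values g_i(x) = a_i^T x - b_i:
  g_1((-1, 1)) = 1
Stationarity residual: grad f(x) + sum_i lambda_i a_i = (0, 0)
  -> stationarity OK
Primal feasibility (all g_i <= 0): FAILS
Dual feasibility (all lambda_i >= 0): OK
Complementary slackness (lambda_i * g_i(x) = 0 for all i): OK

Verdict: the first failing condition is primal_feasibility -> primal.

primal


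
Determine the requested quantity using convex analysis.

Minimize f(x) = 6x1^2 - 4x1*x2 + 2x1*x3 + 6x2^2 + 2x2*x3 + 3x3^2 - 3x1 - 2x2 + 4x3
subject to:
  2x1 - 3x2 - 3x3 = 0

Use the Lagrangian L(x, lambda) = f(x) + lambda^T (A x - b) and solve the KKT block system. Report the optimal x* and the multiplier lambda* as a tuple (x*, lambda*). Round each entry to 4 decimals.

Form the Lagrangian:
  L(x, lambda) = (1/2) x^T Q x + c^T x + lambda^T (A x - b)
Stationarity (grad_x L = 0): Q x + c + A^T lambda = 0.
Primal feasibility: A x = b.

This gives the KKT block system:
  [ Q   A^T ] [ x     ]   [-c ]
  [ A    0  ] [ lambda ] = [ b ]

Solving the linear system:
  x*      = (0.3382, 0.6379, -0.4125)
  lambda* = (1.1592)
  f(x*)   = -1.9702

x* = (0.3382, 0.6379, -0.4125), lambda* = (1.1592)


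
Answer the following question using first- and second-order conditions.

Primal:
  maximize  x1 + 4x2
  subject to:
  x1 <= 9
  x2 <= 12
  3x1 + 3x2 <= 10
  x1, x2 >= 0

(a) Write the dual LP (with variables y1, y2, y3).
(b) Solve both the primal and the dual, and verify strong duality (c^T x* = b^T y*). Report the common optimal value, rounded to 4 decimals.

The standard primal-dual pair for 'max c^T x s.t. A x <= b, x >= 0' is:
  Dual:  min b^T y  s.t.  A^T y >= c,  y >= 0.

So the dual LP is:
  minimize  9y1 + 12y2 + 10y3
  subject to:
    y1 + 3y3 >= 1
    y2 + 3y3 >= 4
    y1, y2, y3 >= 0

Solving the primal: x* = (0, 3.3333).
  primal value c^T x* = 13.3333.
Solving the dual: y* = (0, 0, 1.3333).
  dual value b^T y* = 13.3333.
Strong duality: c^T x* = b^T y*. Confirmed.

13.3333


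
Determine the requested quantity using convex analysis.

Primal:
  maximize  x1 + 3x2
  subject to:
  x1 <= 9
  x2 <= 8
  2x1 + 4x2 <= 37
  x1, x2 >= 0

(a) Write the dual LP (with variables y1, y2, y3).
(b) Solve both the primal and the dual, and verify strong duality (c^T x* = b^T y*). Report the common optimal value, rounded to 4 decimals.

The standard primal-dual pair for 'max c^T x s.t. A x <= b, x >= 0' is:
  Dual:  min b^T y  s.t.  A^T y >= c,  y >= 0.

So the dual LP is:
  minimize  9y1 + 8y2 + 37y3
  subject to:
    y1 + 2y3 >= 1
    y2 + 4y3 >= 3
    y1, y2, y3 >= 0

Solving the primal: x* = (2.5, 8).
  primal value c^T x* = 26.5.
Solving the dual: y* = (0, 1, 0.5).
  dual value b^T y* = 26.5.
Strong duality: c^T x* = b^T y*. Confirmed.

26.5


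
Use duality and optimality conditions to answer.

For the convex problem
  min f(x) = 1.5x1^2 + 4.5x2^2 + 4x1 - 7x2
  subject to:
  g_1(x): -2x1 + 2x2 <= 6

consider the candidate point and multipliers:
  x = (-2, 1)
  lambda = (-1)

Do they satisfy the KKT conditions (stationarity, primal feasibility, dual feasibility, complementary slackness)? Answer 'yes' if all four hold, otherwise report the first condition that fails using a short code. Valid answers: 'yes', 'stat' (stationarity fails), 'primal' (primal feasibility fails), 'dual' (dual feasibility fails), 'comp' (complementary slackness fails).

Gradient of f: grad f(x) = Q x + c = (-2, 2)
Constraint values g_i(x) = a_i^T x - b_i:
  g_1((-2, 1)) = 0
Stationarity residual: grad f(x) + sum_i lambda_i a_i = (0, 0)
  -> stationarity OK
Primal feasibility (all g_i <= 0): OK
Dual feasibility (all lambda_i >= 0): FAILS
Complementary slackness (lambda_i * g_i(x) = 0 for all i): OK

Verdict: the first failing condition is dual_feasibility -> dual.

dual


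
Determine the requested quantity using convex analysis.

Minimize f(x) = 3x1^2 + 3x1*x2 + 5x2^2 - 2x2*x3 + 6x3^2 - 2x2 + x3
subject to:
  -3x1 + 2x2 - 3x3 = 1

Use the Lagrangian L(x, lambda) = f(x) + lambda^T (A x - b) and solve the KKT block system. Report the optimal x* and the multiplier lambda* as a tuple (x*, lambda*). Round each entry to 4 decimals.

Form the Lagrangian:
  L(x, lambda) = (1/2) x^T Q x + c^T x + lambda^T (A x - b)
Stationarity (grad_x L = 0): Q x + c + A^T lambda = 0.
Primal feasibility: A x = b.

This gives the KKT block system:
  [ Q   A^T ] [ x     ]   [-c ]
  [ A    0  ] [ lambda ] = [ b ]

Solving the linear system:
  x*      = (-0.1279, 0.2329, -0.0502)
  lambda* = (-0.0228)
  f(x*)   = -0.2466

x* = (-0.1279, 0.2329, -0.0502), lambda* = (-0.0228)


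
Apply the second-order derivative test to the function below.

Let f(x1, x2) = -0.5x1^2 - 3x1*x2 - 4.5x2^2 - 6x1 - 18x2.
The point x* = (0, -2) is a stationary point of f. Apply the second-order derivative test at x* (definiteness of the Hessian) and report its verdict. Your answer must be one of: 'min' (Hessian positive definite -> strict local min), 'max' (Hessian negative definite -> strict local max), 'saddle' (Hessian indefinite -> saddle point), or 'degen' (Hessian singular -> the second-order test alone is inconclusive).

Compute the Hessian H = grad^2 f:
  H = [[-1, -3], [-3, -9]]
Verify stationarity: grad f(x*) = H x* + g = (0, 0).
Eigenvalues of H: -10, 0.
H has a zero eigenvalue (singular; negative semidefinite but not definite), so H is neither positive definite, negative definite, nor indefinite. The second-order test alone is inconclusive -> degen.
(Indeed, f is constant along the null direction of H through x*, so x* is not a strict local extremum.)

degen


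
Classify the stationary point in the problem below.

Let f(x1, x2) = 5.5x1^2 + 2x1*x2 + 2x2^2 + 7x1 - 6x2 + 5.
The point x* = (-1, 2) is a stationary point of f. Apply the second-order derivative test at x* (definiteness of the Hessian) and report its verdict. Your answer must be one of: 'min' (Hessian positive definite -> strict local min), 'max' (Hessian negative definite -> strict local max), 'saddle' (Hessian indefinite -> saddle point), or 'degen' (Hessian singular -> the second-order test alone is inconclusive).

Compute the Hessian H = grad^2 f:
  H = [[11, 2], [2, 4]]
Verify stationarity: grad f(x*) = H x* + g = (0, 0).
Eigenvalues of H: 3.4689, 11.5311.
Both eigenvalues > 0, so H is positive definite -> x* is a strict local min.

min


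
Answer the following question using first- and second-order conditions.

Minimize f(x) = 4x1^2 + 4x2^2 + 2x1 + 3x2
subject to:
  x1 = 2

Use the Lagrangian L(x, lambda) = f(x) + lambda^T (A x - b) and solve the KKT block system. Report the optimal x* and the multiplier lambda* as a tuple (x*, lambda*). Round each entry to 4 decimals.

Form the Lagrangian:
  L(x, lambda) = (1/2) x^T Q x + c^T x + lambda^T (A x - b)
Stationarity (grad_x L = 0): Q x + c + A^T lambda = 0.
Primal feasibility: A x = b.

This gives the KKT block system:
  [ Q   A^T ] [ x     ]   [-c ]
  [ A    0  ] [ lambda ] = [ b ]

Solving the linear system:
  x*      = (2, -0.375)
  lambda* = (-18)
  f(x*)   = 19.4375

x* = (2, -0.375), lambda* = (-18)


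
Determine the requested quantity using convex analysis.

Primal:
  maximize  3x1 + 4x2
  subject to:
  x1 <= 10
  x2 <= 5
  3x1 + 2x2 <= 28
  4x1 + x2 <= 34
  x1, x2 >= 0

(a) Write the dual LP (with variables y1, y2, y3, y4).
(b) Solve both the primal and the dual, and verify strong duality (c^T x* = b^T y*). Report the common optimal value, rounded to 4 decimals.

The standard primal-dual pair for 'max c^T x s.t. A x <= b, x >= 0' is:
  Dual:  min b^T y  s.t.  A^T y >= c,  y >= 0.

So the dual LP is:
  minimize  10y1 + 5y2 + 28y3 + 34y4
  subject to:
    y1 + 3y3 + 4y4 >= 3
    y2 + 2y3 + y4 >= 4
    y1, y2, y3, y4 >= 0

Solving the primal: x* = (6, 5).
  primal value c^T x* = 38.
Solving the dual: y* = (0, 2, 1, 0).
  dual value b^T y* = 38.
Strong duality: c^T x* = b^T y*. Confirmed.

38


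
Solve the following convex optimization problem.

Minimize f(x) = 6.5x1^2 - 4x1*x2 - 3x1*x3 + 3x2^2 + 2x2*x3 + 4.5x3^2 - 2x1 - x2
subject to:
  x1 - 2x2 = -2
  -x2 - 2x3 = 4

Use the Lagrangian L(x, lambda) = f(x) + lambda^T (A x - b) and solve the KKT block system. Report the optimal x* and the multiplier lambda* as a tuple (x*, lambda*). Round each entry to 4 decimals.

Form the Lagrangian:
  L(x, lambda) = (1/2) x^T Q x + c^T x + lambda^T (A x - b)
Stationarity (grad_x L = 0): Q x + c + A^T lambda = 0.
Primal feasibility: A x = b.

This gives the KKT block system:
  [ Q   A^T ] [ x     ]   [-c ]
  [ A    0  ] [ lambda ] = [ b ]

Solving the linear system:
  x*      = (-0.5492, 0.7254, -2.3627)
  lambda* = (4.9534, -9.0829)
  f(x*)   = 23.3057

x* = (-0.5492, 0.7254, -2.3627), lambda* = (4.9534, -9.0829)


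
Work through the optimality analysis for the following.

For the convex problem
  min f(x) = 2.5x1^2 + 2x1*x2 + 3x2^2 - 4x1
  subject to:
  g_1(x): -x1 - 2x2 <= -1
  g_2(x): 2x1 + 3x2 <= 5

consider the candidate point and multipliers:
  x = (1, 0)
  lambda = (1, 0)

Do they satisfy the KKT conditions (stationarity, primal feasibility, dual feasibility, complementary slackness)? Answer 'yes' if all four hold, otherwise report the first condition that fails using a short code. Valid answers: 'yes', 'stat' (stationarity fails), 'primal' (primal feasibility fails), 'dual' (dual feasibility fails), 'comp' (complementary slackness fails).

Gradient of f: grad f(x) = Q x + c = (1, 2)
Constraint values g_i(x) = a_i^T x - b_i:
  g_1((1, 0)) = 0
  g_2((1, 0)) = -3
Stationarity residual: grad f(x) + sum_i lambda_i a_i = (0, 0)
  -> stationarity OK
Primal feasibility (all g_i <= 0): OK
Dual feasibility (all lambda_i >= 0): OK
Complementary slackness (lambda_i * g_i(x) = 0 for all i): OK

Verdict: yes, KKT holds.

yes


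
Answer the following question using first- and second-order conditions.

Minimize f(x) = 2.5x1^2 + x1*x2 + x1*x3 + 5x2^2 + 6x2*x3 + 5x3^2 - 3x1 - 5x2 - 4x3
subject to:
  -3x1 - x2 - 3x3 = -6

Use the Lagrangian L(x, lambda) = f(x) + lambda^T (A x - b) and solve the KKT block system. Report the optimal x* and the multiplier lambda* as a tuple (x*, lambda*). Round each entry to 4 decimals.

Form the Lagrangian:
  L(x, lambda) = (1/2) x^T Q x + c^T x + lambda^T (A x - b)
Stationarity (grad_x L = 0): Q x + c + A^T lambda = 0.
Primal feasibility: A x = b.

This gives the KKT block system:
  [ Q   A^T ] [ x     ]   [-c ]
  [ A    0  ] [ lambda ] = [ b ]

Solving the linear system:
  x*      = (1.3291, 0.1394, 0.6244)
  lambda* = (1.4698)
  f(x*)   = 0.8185

x* = (1.3291, 0.1394, 0.6244), lambda* = (1.4698)


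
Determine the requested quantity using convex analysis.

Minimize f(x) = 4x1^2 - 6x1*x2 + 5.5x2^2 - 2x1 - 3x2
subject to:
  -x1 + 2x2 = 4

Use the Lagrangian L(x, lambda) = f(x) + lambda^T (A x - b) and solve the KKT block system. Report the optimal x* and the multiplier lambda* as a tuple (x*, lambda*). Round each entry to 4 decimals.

Form the Lagrangian:
  L(x, lambda) = (1/2) x^T Q x + c^T x + lambda^T (A x - b)
Stationarity (grad_x L = 0): Q x + c + A^T lambda = 0.
Primal feasibility: A x = b.

This gives the KKT block system:
  [ Q   A^T ] [ x     ]   [-c ]
  [ A    0  ] [ lambda ] = [ b ]

Solving the linear system:
  x*      = (0.9474, 2.4737)
  lambda* = (-9.2632)
  f(x*)   = 13.8684

x* = (0.9474, 2.4737), lambda* = (-9.2632)


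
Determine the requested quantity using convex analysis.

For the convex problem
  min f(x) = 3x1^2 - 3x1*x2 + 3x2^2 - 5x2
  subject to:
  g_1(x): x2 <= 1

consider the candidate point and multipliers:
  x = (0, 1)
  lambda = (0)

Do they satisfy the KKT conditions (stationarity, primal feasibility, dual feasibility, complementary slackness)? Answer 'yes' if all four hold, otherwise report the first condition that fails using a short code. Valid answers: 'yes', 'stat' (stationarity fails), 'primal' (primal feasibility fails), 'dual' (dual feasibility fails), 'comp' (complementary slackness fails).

Gradient of f: grad f(x) = Q x + c = (-3, 1)
Constraint values g_i(x) = a_i^T x - b_i:
  g_1((0, 1)) = 0
Stationarity residual: grad f(x) + sum_i lambda_i a_i = (-3, 1)
  -> stationarity FAILS
Primal feasibility (all g_i <= 0): OK
Dual feasibility (all lambda_i >= 0): OK
Complementary slackness (lambda_i * g_i(x) = 0 for all i): OK

Verdict: the first failing condition is stationarity -> stat.

stat


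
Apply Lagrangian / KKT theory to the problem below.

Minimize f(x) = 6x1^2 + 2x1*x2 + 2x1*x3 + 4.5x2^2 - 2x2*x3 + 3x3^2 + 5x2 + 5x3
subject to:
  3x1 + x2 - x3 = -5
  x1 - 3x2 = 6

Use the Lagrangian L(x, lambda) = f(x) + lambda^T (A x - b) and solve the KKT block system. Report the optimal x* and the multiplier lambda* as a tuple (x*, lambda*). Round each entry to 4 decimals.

Form the Lagrangian:
  L(x, lambda) = (1/2) x^T Q x + c^T x + lambda^T (A x - b)
Stationarity (grad_x L = 0): Q x + c + A^T lambda = 0.
Primal feasibility: A x = b.

This gives the KKT block system:
  [ Q   A^T ] [ x     ]   [-c ]
  [ A    0  ] [ lambda ] = [ b ]

Solving the linear system:
  x*      = (-0.953, -2.3177, -0.1768)
  lambda* = (6.6687, -3.581)
  f(x*)   = 21.1786

x* = (-0.953, -2.3177, -0.1768), lambda* = (6.6687, -3.581)


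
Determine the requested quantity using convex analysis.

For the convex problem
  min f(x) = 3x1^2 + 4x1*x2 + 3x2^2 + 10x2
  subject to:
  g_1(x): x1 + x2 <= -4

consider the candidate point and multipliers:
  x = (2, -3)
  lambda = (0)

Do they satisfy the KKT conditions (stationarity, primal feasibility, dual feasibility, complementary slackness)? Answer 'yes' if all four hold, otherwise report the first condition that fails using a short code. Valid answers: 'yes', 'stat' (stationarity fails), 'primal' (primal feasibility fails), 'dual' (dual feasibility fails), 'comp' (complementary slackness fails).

Gradient of f: grad f(x) = Q x + c = (0, 0)
Constraint values g_i(x) = a_i^T x - b_i:
  g_1((2, -3)) = 3
Stationarity residual: grad f(x) + sum_i lambda_i a_i = (0, 0)
  -> stationarity OK
Primal feasibility (all g_i <= 0): FAILS
Dual feasibility (all lambda_i >= 0): OK
Complementary slackness (lambda_i * g_i(x) = 0 for all i): OK

Verdict: the first failing condition is primal_feasibility -> primal.

primal


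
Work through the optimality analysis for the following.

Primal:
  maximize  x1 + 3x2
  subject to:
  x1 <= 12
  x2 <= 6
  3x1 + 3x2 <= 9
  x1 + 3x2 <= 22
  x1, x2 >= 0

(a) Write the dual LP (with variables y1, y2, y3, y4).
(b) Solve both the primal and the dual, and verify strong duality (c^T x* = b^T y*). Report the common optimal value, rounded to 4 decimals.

The standard primal-dual pair for 'max c^T x s.t. A x <= b, x >= 0' is:
  Dual:  min b^T y  s.t.  A^T y >= c,  y >= 0.

So the dual LP is:
  minimize  12y1 + 6y2 + 9y3 + 22y4
  subject to:
    y1 + 3y3 + y4 >= 1
    y2 + 3y3 + 3y4 >= 3
    y1, y2, y3, y4 >= 0

Solving the primal: x* = (0, 3).
  primal value c^T x* = 9.
Solving the dual: y* = (0, 0, 1, 0).
  dual value b^T y* = 9.
Strong duality: c^T x* = b^T y*. Confirmed.

9


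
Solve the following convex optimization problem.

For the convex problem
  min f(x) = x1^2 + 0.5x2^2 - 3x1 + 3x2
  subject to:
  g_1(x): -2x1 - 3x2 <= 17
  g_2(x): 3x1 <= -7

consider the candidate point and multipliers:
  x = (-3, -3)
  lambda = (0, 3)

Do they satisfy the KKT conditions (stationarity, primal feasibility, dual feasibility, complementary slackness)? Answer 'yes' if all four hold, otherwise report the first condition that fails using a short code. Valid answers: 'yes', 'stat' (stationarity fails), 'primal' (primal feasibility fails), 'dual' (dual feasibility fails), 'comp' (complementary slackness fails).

Gradient of f: grad f(x) = Q x + c = (-9, 0)
Constraint values g_i(x) = a_i^T x - b_i:
  g_1((-3, -3)) = -2
  g_2((-3, -3)) = -2
Stationarity residual: grad f(x) + sum_i lambda_i a_i = (0, 0)
  -> stationarity OK
Primal feasibility (all g_i <= 0): OK
Dual feasibility (all lambda_i >= 0): OK
Complementary slackness (lambda_i * g_i(x) = 0 for all i): FAILS

Verdict: the first failing condition is complementary_slackness -> comp.

comp


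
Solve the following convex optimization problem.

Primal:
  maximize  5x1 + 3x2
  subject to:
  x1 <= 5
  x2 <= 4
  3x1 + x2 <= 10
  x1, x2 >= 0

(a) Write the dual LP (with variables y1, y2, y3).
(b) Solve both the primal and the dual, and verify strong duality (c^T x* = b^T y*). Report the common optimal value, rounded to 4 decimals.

The standard primal-dual pair for 'max c^T x s.t. A x <= b, x >= 0' is:
  Dual:  min b^T y  s.t.  A^T y >= c,  y >= 0.

So the dual LP is:
  minimize  5y1 + 4y2 + 10y3
  subject to:
    y1 + 3y3 >= 5
    y2 + y3 >= 3
    y1, y2, y3 >= 0

Solving the primal: x* = (2, 4).
  primal value c^T x* = 22.
Solving the dual: y* = (0, 1.3333, 1.6667).
  dual value b^T y* = 22.
Strong duality: c^T x* = b^T y*. Confirmed.

22


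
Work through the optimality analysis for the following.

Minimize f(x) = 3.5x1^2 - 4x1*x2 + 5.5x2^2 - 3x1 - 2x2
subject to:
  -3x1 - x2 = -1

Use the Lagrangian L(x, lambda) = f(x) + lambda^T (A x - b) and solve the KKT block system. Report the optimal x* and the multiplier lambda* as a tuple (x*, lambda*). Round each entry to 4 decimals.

Form the Lagrangian:
  L(x, lambda) = (1/2) x^T Q x + c^T x + lambda^T (A x - b)
Stationarity (grad_x L = 0): Q x + c + A^T lambda = 0.
Primal feasibility: A x = b.

This gives the KKT block system:
  [ Q   A^T ] [ x     ]   [-c ]
  [ A    0  ] [ lambda ] = [ b ]

Solving the linear system:
  x*      = (0.2615, 0.2154)
  lambda* = (-0.6769)
  f(x*)   = -0.9462

x* = (0.2615, 0.2154), lambda* = (-0.6769)


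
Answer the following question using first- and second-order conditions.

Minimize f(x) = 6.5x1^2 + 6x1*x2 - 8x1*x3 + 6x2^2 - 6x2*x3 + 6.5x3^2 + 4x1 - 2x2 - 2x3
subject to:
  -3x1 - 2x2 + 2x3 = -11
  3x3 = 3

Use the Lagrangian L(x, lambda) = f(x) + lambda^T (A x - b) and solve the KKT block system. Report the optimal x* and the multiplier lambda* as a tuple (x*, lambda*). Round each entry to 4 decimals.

Form the Lagrangian:
  L(x, lambda) = (1/2) x^T Q x + c^T x + lambda^T (A x - b)
Stationarity (grad_x L = 0): Q x + c + A^T lambda = 0.
Primal feasibility: A x = b.

This gives the KKT block system:
  [ Q   A^T ] [ x     ]   [-c ]
  [ A    0  ] [ lambda ] = [ b ]

Solving the linear system:
  x*      = (3.1818, 1.7273, 1)
  lambda* = (15.9091, -2.3333)
  f(x*)   = 94.6364

x* = (3.1818, 1.7273, 1), lambda* = (15.9091, -2.3333)


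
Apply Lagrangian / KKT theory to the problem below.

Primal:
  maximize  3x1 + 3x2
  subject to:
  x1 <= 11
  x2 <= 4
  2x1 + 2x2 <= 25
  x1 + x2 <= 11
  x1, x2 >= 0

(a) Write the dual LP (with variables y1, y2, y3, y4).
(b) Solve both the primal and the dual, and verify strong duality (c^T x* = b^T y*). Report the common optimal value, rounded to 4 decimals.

The standard primal-dual pair for 'max c^T x s.t. A x <= b, x >= 0' is:
  Dual:  min b^T y  s.t.  A^T y >= c,  y >= 0.

So the dual LP is:
  minimize  11y1 + 4y2 + 25y3 + 11y4
  subject to:
    y1 + 2y3 + y4 >= 3
    y2 + 2y3 + y4 >= 3
    y1, y2, y3, y4 >= 0

Solving the primal: x* = (7, 4).
  primal value c^T x* = 33.
Solving the dual: y* = (0, 0, 0, 3).
  dual value b^T y* = 33.
Strong duality: c^T x* = b^T y*. Confirmed.

33


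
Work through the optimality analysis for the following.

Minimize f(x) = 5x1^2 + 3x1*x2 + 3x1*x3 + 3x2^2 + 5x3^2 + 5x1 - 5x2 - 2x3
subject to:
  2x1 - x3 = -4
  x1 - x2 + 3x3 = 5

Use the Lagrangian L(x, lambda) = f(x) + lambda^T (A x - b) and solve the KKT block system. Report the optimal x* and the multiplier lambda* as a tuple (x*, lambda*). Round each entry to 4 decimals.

Form the Lagrangian:
  L(x, lambda) = (1/2) x^T Q x + c^T x + lambda^T (A x - b)
Stationarity (grad_x L = 0): Q x + c + A^T lambda = 0.
Primal feasibility: A x = b.

This gives the KKT block system:
  [ Q   A^T ] [ x     ]   [-c ]
  [ A    0  ] [ lambda ] = [ b ]

Solving the linear system:
  x*      = (-0.9372, 0.4397, 2.1256)
  lambda* = (0.9246, -5.1734)
  f(x*)   = 9.2148

x* = (-0.9372, 0.4397, 2.1256), lambda* = (0.9246, -5.1734)


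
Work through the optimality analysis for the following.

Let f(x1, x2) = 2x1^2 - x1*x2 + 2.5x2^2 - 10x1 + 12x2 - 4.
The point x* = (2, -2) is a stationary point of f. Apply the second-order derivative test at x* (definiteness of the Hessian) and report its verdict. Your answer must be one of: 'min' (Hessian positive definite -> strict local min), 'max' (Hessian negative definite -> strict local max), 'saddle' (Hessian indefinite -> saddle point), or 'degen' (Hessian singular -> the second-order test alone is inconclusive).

Compute the Hessian H = grad^2 f:
  H = [[4, -1], [-1, 5]]
Verify stationarity: grad f(x*) = H x* + g = (0, 0).
Eigenvalues of H: 3.382, 5.618.
Both eigenvalues > 0, so H is positive definite -> x* is a strict local min.

min


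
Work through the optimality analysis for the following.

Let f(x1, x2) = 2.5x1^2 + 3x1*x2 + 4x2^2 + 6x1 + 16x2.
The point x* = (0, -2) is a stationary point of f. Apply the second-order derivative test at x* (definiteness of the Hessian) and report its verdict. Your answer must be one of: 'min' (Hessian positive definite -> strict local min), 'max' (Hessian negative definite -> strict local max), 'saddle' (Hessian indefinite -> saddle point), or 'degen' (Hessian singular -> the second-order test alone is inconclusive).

Compute the Hessian H = grad^2 f:
  H = [[5, 3], [3, 8]]
Verify stationarity: grad f(x*) = H x* + g = (0, 0).
Eigenvalues of H: 3.1459, 9.8541.
Both eigenvalues > 0, so H is positive definite -> x* is a strict local min.

min


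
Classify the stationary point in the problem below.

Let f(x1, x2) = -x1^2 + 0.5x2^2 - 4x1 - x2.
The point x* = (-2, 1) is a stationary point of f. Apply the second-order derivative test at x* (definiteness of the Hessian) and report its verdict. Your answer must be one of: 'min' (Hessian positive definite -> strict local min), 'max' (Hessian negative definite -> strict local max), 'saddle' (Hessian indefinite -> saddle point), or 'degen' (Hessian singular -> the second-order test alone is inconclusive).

Compute the Hessian H = grad^2 f:
  H = [[-2, 0], [0, 1]]
Verify stationarity: grad f(x*) = H x* + g = (0, 0).
Eigenvalues of H: -2, 1.
Eigenvalues have mixed signs, so H is indefinite -> x* is a saddle point.

saddle
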